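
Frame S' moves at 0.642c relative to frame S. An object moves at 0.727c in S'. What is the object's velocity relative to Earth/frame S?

u = (u' + v)/(1 + u'v/c²)
Numerator: 0.727 + 0.642 = 1.369
Denominator: 1 + 0.466734 = 1.466734
u = 1.369/1.466734 = 0.9334c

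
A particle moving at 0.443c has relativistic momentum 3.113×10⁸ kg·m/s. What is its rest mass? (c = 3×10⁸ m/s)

γ = 1/√(1 - 0.443²) = 1.1154
v = 0.443 × 3×10⁸ = 1.329×10⁸ m/s
m = p/(γv) = 3.113×10⁸/(1.1154 × 1.329×10⁸) = 2.100 kg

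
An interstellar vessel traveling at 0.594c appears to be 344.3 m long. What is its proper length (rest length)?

Contracted length L = 344.3 m
γ = 1/√(1 - 0.594²) = 1.243
L₀ = γL = 1.243 × 344.3 = 428.0 m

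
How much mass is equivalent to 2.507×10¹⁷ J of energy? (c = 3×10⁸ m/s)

From E = mc², we get m = E/c²
c² = (3×10⁸)² = 9×10¹⁶ m²/s²
m = 2.507×10¹⁷ / 9×10¹⁶ = 2.786 kg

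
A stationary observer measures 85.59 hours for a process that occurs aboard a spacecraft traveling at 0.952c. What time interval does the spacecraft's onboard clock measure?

Dilated time Δt = 85.59 hours
γ = 1/√(1 - 0.952²) = 3.267
Δt₀ = Δt/γ = 85.59/3.267 = 26.20 hours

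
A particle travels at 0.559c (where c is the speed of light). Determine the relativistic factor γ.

v/c = 0.559, so (v/c)² = 0.312481
1 - (v/c)² = 0.687519
γ = 1/√(0.687519) = 1.206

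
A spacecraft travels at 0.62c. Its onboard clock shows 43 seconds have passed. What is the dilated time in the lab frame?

Proper time Δt₀ = 43 seconds
γ = 1/√(1 - 0.62²) = 1.2745
Δt = γΔt₀ = 1.2745 × 43 = 54.80 seconds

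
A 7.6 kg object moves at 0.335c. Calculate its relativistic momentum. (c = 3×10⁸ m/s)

γ = 1/√(1 - 0.335²) = 1.0613
v = 0.335 × 3×10⁸ = 1.005×10⁸ m/s
p = γmv = 1.0613 × 7.6 × 1.005×10⁸ = 8.106×10⁸ kg·m/s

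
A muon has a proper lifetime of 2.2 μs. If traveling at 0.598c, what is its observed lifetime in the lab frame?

Proper lifetime τ₀ = 2.2 μs
γ = 1/√(1 - 0.598²) = 1.2477
τ = γτ₀ = 1.2477 × 2.2 μs = 2.745 μs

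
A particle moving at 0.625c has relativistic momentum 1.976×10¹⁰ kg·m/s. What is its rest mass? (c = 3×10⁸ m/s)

γ = 1/√(1 - 0.625²) = 1.281
v = 0.625 × 3×10⁸ = 1.875×10⁸ m/s
m = p/(γv) = 1.976×10¹⁰/(1.281 × 1.875×10⁸) = 82.27 kg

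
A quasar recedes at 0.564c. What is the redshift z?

β = 0.564
(1+β)/(1-β) = 1.564/0.436 = 3.587
√(3.587) = 1.894
z = 1.894 - 1 = 0.8940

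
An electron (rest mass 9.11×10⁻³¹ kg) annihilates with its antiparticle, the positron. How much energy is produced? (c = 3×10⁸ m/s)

Both particles have the same rest mass, so total mass = 2m
E = 2m·c² = 2 × 9.11×10⁻³¹ × (3×10⁸)²
= 2 × 9.11×10⁻³¹ × 9×10¹⁶
= 1.640×10⁻¹³ J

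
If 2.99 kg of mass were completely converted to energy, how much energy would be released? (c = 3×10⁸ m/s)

Using E = mc²:
c² = (3×10⁸)² = 9×10¹⁶ m²/s²
E = 2.99 × 9×10¹⁶ = 2.691×10¹⁷ J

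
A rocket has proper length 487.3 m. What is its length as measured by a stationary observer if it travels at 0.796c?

Proper length L₀ = 487.3 m
γ = 1/√(1 - 0.796²) = 1.652
L = L₀/γ = 487.3/1.652 = 295.0 m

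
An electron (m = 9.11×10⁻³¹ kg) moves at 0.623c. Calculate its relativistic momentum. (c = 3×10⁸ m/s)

γ = 1/√(1 - 0.623²) = 1.2784
v = 0.623 × 3×10⁸ = 1.869×10⁸ m/s
p = γmv = 1.2784 × 9.11×10⁻³¹ × 1.869×10⁸ = 2.177×10⁻²² kg·m/s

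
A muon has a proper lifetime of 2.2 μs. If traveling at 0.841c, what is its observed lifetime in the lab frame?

Proper lifetime τ₀ = 2.2 μs
γ = 1/√(1 - 0.841²) = 1.848
τ = γτ₀ = 1.848 × 2.2 μs = 4.066 μs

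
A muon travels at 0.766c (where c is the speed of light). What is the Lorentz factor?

v/c = 0.766, so (v/c)² = 0.586756
1 - (v/c)² = 0.413244
γ = 1/√(0.413244) = 1.556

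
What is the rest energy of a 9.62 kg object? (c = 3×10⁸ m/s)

c² = (3×10⁸)² = 9.000×10¹⁶ m²/s²
E₀ = mc² = 9.62 × 9.000×10¹⁶ = 8.658×10¹⁷ J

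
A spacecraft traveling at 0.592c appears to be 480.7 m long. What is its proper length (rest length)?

Contracted length L = 480.7 m
γ = 1/√(1 - 0.592²) = 1.24079
L₀ = γL = 1.24079 × 480.7 = 596.4 m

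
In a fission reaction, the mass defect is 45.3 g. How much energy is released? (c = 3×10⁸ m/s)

Convert mass defect: Δm = 45.3 g = 0.0453 kg
E = Δm·c² = 0.0453 × (3×10⁸)²
= 0.0453 × 9×10¹⁶ = 4.077×10¹⁵ J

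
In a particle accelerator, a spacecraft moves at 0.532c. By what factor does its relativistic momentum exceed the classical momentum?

p_rel = γmv, p_class = mv
Ratio = γ = 1/√(1 - 0.532²)
= 1/√(0.716976) = 1.181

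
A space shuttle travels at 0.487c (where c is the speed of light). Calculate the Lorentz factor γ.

v/c = 0.487, so (v/c)² = 0.237169
1 - (v/c)² = 0.762831
γ = 1/√(0.762831) = 1.145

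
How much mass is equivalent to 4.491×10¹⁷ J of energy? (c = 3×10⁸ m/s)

From E = mc², we get m = E/c²
c² = (3×10⁸)² = 9×10¹⁶ m²/s²
m = 4.491×10¹⁷ / 9×10¹⁶ = 4.990 kg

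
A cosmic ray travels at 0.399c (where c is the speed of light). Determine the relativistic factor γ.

v/c = 0.399, so (v/c)² = 0.159201
1 - (v/c)² = 0.840799
γ = 1/√(0.840799) = 1.091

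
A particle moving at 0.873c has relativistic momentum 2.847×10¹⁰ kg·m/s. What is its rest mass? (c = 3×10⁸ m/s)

γ = 1/√(1 - 0.873²) = 2.0504
v = 0.873 × 3×10⁸ = 2.619×10⁸ m/s
m = p/(γv) = 2.847×10¹⁰/(2.0504 × 2.619×10⁸) = 53.02 kg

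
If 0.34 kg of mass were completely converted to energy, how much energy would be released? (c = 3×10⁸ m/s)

Using E = mc²:
c² = (3×10⁸)² = 9×10¹⁶ m²/s²
E = 0.34 × 9×10¹⁶ = 3.060×10¹⁶ J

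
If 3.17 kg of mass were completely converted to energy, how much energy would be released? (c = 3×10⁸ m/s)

Using E = mc²:
c² = (3×10⁸)² = 9×10¹⁶ m²/s²
E = 3.17 × 9×10¹⁶ = 2.853×10¹⁷ J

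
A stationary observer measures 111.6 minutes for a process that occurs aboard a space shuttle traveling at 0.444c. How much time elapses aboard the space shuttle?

Dilated time Δt = 111.6 minutes
γ = 1/√(1 - 0.444²) = 1.116
Δt₀ = Δt/γ = 111.6/1.116 = 100.0 minutes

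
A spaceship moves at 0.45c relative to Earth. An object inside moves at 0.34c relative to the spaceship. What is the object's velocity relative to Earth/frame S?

u = (u' + v)/(1 + u'v/c²)
Numerator: 0.34 + 0.45 = 0.79
Denominator: 1 + 0.153 = 1.153
u = 0.79/1.153 = 0.6852c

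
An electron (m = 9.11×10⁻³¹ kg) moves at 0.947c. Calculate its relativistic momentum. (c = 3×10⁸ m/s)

γ = 1/√(1 - 0.947²) = 3.113
v = 0.947 × 3×10⁸ = 2.841×10⁸ m/s
p = γmv = 3.113 × 9.11×10⁻³¹ × 2.841×10⁸ = 8.057×10⁻²² kg·m/s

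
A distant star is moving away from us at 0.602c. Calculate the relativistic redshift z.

β = 0.602
(1+β)/(1-β) = 1.602/0.398 = 4.025
√(4.025) = 2.006
z = 2.006 - 1 = 1.006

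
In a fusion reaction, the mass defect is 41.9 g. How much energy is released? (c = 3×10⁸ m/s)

Convert mass defect: Δm = 41.9 g = 0.0419 kg
E = Δm·c² = 0.0419 × (3×10⁸)²
= 0.0419 × 9×10¹⁶ = 3.771×10¹⁵ J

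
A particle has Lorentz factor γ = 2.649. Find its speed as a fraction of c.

From γ = 1/√(1 - v²/c²):
1/γ² = 1/2.649² = 0.1425
v²/c² = 1 - 0.1425 = 0.8575
v/c = √(0.8575) = 0.9260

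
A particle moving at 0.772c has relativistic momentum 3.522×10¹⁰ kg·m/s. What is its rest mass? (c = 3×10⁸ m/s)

γ = 1/√(1 - 0.772²) = 1.5733
v = 0.772 × 3×10⁸ = 2.316×10⁸ m/s
m = p/(γv) = 3.522×10¹⁰/(1.5733 × 2.316×10⁸) = 96.66 kg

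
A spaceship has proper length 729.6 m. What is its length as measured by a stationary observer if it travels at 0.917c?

Proper length L₀ = 729.6 m
γ = 1/√(1 - 0.917²) = 2.507
L = L₀/γ = 729.6/2.507 = 291.0 m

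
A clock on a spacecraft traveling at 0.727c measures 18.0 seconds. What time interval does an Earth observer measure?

Proper time Δt₀ = 18.0 seconds
γ = 1/√(1 - 0.727²) = 1.456
Δt = γΔt₀ = 1.456 × 18.0 = 26.21 seconds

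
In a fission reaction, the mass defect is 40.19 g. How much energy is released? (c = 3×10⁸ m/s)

Convert mass defect: Δm = 40.19 g = 0.04019 kg
E = Δm·c² = 0.04019 × (3×10⁸)²
= 0.04019 × 9×10¹⁶ = 3.617×10¹⁵ J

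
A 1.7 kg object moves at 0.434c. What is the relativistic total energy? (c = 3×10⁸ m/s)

γ = 1/√(1 - 0.434²) = 1.110
mc² = 1.7 × (3×10⁸)² = 1.530×10¹⁷ J
E = γmc² = 1.110 × 1.530×10¹⁷ = 1.698×10¹⁷ J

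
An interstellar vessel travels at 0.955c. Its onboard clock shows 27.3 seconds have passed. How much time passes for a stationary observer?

Proper time Δt₀ = 27.3 seconds
γ = 1/√(1 - 0.955²) = 3.3715
Δt = γΔt₀ = 3.3715 × 27.3 = 92.04 seconds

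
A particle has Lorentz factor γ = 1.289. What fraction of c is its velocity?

From γ = 1/√(1 - v²/c²):
1/γ² = 1/1.289² = 0.6019
v²/c² = 1 - 0.6019 = 0.3981
v/c = √(0.3981) = 0.6310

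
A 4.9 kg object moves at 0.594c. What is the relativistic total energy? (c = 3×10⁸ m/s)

γ = 1/√(1 - 0.594²) = 1.243
mc² = 4.9 × (3×10⁸)² = 4.410×10¹⁷ J
E = γmc² = 1.243 × 4.410×10¹⁷ = 5.482×10¹⁷ J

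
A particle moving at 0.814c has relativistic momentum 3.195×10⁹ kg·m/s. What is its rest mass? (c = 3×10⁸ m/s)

γ = 1/√(1 - 0.814²) = 1.7216
v = 0.814 × 3×10⁸ = 2.442×10⁸ m/s
m = p/(γv) = 3.195×10⁹/(1.7216 × 2.442×10⁸) = 7.600 kg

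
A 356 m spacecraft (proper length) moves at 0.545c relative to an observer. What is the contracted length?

Proper length L₀ = 356 m
γ = 1/√(1 - 0.545²) = 1.1927
L = L₀/γ = 356/1.1927 = 298.5 m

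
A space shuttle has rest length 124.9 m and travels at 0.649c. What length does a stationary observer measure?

Proper length L₀ = 124.9 m
γ = 1/√(1 - 0.649²) = 1.3144
L = L₀/γ = 124.9/1.3144 = 95.02 m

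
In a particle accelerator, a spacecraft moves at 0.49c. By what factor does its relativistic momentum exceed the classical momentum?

p_rel = γmv, p_class = mv
Ratio = γ = 1/√(1 - 0.49²)
= 1/√(0.7599) = 1.147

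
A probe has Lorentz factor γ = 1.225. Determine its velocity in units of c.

From γ = 1/√(1 - v²/c²):
1/γ² = 1/1.225² = 0.6664
v²/c² = 1 - 0.6664 = 0.3336
v/c = √(0.3336) = 0.5776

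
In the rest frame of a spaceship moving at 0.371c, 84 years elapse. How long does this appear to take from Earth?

Proper time Δt₀ = 84 years
γ = 1/√(1 - 0.371²) = 1.0769
Δt = γΔt₀ = 1.0769 × 84 = 90.46 years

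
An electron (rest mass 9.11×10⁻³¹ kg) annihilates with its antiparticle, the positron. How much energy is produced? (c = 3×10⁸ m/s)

Both particles have the same rest mass, so total mass = 2m
E = 2m·c² = 2 × 9.11×10⁻³¹ × (3×10⁸)²
= 2 × 9.11×10⁻³¹ × 9×10¹⁶
= 1.640×10⁻¹³ J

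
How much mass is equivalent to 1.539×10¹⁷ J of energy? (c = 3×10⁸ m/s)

From E = mc², we get m = E/c²
c² = (3×10⁸)² = 9×10¹⁶ m²/s²
m = 1.539×10¹⁷ / 9×10¹⁶ = 1.710 kg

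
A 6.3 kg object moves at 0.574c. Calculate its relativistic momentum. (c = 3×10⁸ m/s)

γ = 1/√(1 - 0.574²) = 1.221
v = 0.574 × 3×10⁸ = 1.722×10⁸ m/s
p = γmv = 1.221 × 6.3 × 1.722×10⁸ = 1.325×10⁹ kg·m/s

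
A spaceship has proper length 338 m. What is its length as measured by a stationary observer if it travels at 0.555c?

Proper length L₀ = 338 m
γ = 1/√(1 - 0.555²) = 1.202
L = L₀/γ = 338/1.202 = 281.2 m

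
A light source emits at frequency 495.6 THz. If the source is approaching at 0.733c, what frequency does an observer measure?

β = v/c = 0.733
(1+β)/(1-β) = 1.733/0.267 = 6.491
Doppler factor = √(6.491) = 2.548
f_obs = 495.6 × 2.548 = 1263 THz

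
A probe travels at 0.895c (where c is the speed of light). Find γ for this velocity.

v/c = 0.895, so (v/c)² = 0.801025
1 - (v/c)² = 0.198975
γ = 1/√(0.198975) = 2.242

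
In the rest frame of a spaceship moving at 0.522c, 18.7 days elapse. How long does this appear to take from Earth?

Proper time Δt₀ = 18.7 days
γ = 1/√(1 - 0.522²) = 1.172
Δt = γΔt₀ = 1.172 × 18.7 = 21.92 days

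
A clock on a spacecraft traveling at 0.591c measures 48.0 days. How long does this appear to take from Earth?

Proper time Δt₀ = 48.0 days
γ = 1/√(1 - 0.591²) = 1.23966
Δt = γΔt₀ = 1.23966 × 48.0 = 59.50 days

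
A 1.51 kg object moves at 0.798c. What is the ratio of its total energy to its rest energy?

E = γmc², E₀ = mc²
E/E₀ = γ = 1/√(1 - 0.798²) = 1.659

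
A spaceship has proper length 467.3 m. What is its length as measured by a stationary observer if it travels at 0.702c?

Proper length L₀ = 467.3 m
γ = 1/√(1 - 0.702²) = 1.404
L = L₀/γ = 467.3/1.404 = 332.8 m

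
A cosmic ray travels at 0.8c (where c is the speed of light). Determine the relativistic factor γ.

v/c = 0.8, so (v/c)² = 0.64
1 - (v/c)² = 0.36
γ = 1/√(0.36) = 1.667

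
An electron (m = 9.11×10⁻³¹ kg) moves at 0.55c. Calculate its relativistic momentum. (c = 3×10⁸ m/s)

γ = 1/√(1 - 0.55²) = 1.1974
v = 0.55 × 3×10⁸ = 1.650×10⁸ m/s
p = γmv = 1.1974 × 9.11×10⁻³¹ × 1.650×10⁸ = 1.800×10⁻²² kg·m/s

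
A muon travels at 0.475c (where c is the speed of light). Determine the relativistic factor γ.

v/c = 0.475, so (v/c)² = 0.225625
1 - (v/c)² = 0.774375
γ = 1/√(0.774375) = 1.136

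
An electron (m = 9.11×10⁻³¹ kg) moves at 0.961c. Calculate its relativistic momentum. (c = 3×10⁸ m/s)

γ = 1/√(1 - 0.961²) = 3.616
v = 0.961 × 3×10⁸ = 2.883×10⁸ m/s
p = γmv = 3.616 × 9.11×10⁻³¹ × 2.883×10⁸ = 9.497×10⁻²² kg·m/s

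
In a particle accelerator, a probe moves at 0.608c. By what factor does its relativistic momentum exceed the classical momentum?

p_rel = γmv, p_class = mv
Ratio = γ = 1/√(1 - 0.608²)
= 1/√(0.630336) = 1.260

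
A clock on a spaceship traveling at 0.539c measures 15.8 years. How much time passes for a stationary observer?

Proper time Δt₀ = 15.8 years
γ = 1/√(1 - 0.539²) = 1.1872
Δt = γΔt₀ = 1.1872 × 15.8 = 18.76 years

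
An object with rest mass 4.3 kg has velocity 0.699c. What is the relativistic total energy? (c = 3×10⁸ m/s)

γ = 1/√(1 - 0.699²) = 1.3984
mc² = 4.3 × (3×10⁸)² = 3.870×10¹⁷ J
E = γmc² = 1.3984 × 3.870×10¹⁷ = 5.412×10¹⁷ J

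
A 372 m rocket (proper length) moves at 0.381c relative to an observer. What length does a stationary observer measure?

Proper length L₀ = 372 m
γ = 1/√(1 - 0.381²) = 1.0816
L = L₀/γ = 372/1.0816 = 343.9 m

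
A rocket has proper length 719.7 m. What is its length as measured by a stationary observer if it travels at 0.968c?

Proper length L₀ = 719.7 m
γ = 1/√(1 - 0.968²) = 3.985
L = L₀/γ = 719.7/3.985 = 180.6 m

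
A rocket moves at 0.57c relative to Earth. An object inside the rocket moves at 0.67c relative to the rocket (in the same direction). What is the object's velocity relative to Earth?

u = (u' + v)/(1 + u'v/c²)
Numerator: 0.67 + 0.57 = 1.24
Denominator: 1 + 0.3819 = 1.3819
u = 1.24/1.3819 = 0.8973c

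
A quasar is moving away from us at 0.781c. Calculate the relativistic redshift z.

β = 0.781
(1+β)/(1-β) = 1.781/0.219 = 8.132
√(8.132) = 2.852
z = 2.852 - 1 = 1.852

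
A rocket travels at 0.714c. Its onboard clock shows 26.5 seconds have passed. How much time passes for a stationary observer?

Proper time Δt₀ = 26.5 seconds
γ = 1/√(1 - 0.714²) = 1.4283
Δt = γΔt₀ = 1.4283 × 26.5 = 37.85 seconds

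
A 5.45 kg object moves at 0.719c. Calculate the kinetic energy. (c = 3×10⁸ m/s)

γ = 1/√(1 - 0.719²) = 1.4388
γ - 1 = 0.4388
KE = (γ-1)mc² = 0.4388 × 5.45 × (3×10⁸)² = 2.152×10¹⁷ J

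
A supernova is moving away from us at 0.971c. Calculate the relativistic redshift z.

β = 0.971
(1+β)/(1-β) = 1.971/0.029 = 67.97
√(67.97) = 8.244
z = 8.244 - 1 = 7.244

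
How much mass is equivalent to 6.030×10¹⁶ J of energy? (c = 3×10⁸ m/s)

From E = mc², we get m = E/c²
c² = (3×10⁸)² = 9×10¹⁶ m²/s²
m = 6.030×10¹⁶ / 9×10¹⁶ = 0.6700 kg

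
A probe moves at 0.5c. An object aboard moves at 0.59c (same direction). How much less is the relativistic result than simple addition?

Classical: u' + v = 0.59 + 0.5 = 1.09c
Relativistic: u = (0.59 + 0.5)/(1 + 0.295) = 1.09/1.295 = 0.8417c
Difference: 1.09 - 0.8417 = 0.2483c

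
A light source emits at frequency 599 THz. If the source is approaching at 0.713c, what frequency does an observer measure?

β = v/c = 0.713
(1+β)/(1-β) = 1.713/0.287 = 5.969
Doppler factor = √(5.969) = 2.443
f_obs = 599 × 2.443 = 1463 THz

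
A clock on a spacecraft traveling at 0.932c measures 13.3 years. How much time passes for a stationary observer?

Proper time Δt₀ = 13.3 years
γ = 1/√(1 - 0.932²) = 2.759
Δt = γΔt₀ = 2.759 × 13.3 = 36.69 years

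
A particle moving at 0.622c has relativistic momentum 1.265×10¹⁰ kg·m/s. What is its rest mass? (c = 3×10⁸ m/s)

γ = 1/√(1 - 0.622²) = 1.2771
v = 0.622 × 3×10⁸ = 1.866×10⁸ m/s
m = p/(γv) = 1.265×10¹⁰/(1.2771 × 1.866×10⁸) = 53.08 kg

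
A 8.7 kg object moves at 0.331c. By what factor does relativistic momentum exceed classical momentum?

p_rel = γmv, p_class = mv
Ratio = γ = 1/√(1 - 0.331²) = 1.060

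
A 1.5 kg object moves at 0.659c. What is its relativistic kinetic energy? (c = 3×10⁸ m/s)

γ = 1/√(1 - 0.659²) = 1.32953
γ - 1 = 0.32953
KE = (γ-1)mc² = 0.32953 × 1.5 × (3×10⁸)² = 4.449×10¹⁶ J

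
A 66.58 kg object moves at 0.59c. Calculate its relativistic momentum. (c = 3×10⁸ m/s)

γ = 1/√(1 - 0.59²) = 1.239
v = 0.59 × 3×10⁸ = 1.770×10⁸ m/s
p = γmv = 1.239 × 66.58 × 1.770×10⁸ = 1.460×10¹⁰ kg·m/s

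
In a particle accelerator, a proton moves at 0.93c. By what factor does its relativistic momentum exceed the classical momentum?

p_rel = γmv, p_class = mv
Ratio = γ = 1/√(1 - 0.93²)
= 1/√(0.1351) = 2.721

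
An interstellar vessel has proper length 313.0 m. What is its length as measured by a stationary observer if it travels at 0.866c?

Proper length L₀ = 313.0 m
γ = 1/√(1 - 0.866²) = 2.000
L = L₀/γ = 313.0/2.000 = 156.5 m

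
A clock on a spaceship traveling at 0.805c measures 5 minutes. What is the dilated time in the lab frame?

Proper time Δt₀ = 5 minutes
γ = 1/√(1 - 0.805²) = 1.6856
Δt = γΔt₀ = 1.6856 × 5 = 8.428 minutes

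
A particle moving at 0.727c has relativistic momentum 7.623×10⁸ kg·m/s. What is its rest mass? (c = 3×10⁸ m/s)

γ = 1/√(1 - 0.727²) = 1.4564
v = 0.727 × 3×10⁸ = 2.181×10⁸ m/s
m = p/(γv) = 7.623×10⁸/(1.4564 × 2.181×10⁸) = 2.400 kg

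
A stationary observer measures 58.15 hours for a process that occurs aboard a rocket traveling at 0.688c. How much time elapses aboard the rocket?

Dilated time Δt = 58.15 hours
γ = 1/√(1 - 0.688²) = 1.378
Δt₀ = Δt/γ = 58.15/1.378 = 42.20 hours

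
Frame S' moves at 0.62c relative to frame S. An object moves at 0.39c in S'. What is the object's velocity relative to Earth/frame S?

u = (u' + v)/(1 + u'v/c²)
Numerator: 0.39 + 0.62 = 1.01
Denominator: 1 + 0.2418 = 1.2418
u = 1.01/1.2418 = 0.8133c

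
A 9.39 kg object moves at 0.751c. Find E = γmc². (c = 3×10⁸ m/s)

γ = 1/√(1 - 0.751²) = 1.5145
mc² = 9.39 × (3×10⁸)² = 8.451×10¹⁷ J
E = γmc² = 1.5145 × 8.451×10¹⁷ = 1.280×10¹⁸ J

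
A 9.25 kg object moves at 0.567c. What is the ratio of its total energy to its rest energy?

E = γmc², E₀ = mc²
E/E₀ = γ = 1/√(1 - 0.567²) = 1.214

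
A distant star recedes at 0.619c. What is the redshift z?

β = 0.619
(1+β)/(1-β) = 1.619/0.381 = 4.249
√(4.249) = 2.061
z = 2.061 - 1 = 1.061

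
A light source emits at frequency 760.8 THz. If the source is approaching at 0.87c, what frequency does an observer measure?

β = v/c = 0.87
(1+β)/(1-β) = 1.87/0.13 = 14.3846
Doppler factor = √(14.3846) = 3.7927
f_obs = 760.8 × 3.7927 = 2885 THz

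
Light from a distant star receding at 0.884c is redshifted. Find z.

β = 0.884
(1+β)/(1-β) = 1.884/0.116 = 16.24
√(16.24) = 4.030
z = 4.030 - 1 = 3.030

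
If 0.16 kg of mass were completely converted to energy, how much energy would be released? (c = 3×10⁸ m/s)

Using E = mc²:
c² = (3×10⁸)² = 9×10¹⁶ m²/s²
E = 0.16 × 9×10¹⁶ = 1.440×10¹⁶ J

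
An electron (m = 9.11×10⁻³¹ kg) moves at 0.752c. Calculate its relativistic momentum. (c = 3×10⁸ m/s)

γ = 1/√(1 - 0.752²) = 1.517
v = 0.752 × 3×10⁸ = 2.256×10⁸ m/s
p = γmv = 1.517 × 9.11×10⁻³¹ × 2.256×10⁸ = 3.118×10⁻²² kg·m/s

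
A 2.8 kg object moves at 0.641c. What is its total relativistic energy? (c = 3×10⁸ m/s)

γ = 1/√(1 - 0.641²) = 1.3029
mc² = 2.8 × (3×10⁸)² = 2.520×10¹⁷ J
E = γmc² = 1.3029 × 2.520×10¹⁷ = 3.283×10¹⁷ J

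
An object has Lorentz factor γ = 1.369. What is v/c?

From γ = 1/√(1 - v²/c²):
1/γ² = 1/1.369² = 0.53357
v²/c² = 1 - 0.53357 = 0.46643
v/c = √(0.46643) = 0.6830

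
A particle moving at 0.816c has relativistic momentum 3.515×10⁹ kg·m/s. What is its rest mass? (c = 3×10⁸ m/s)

γ = 1/√(1 - 0.816²) = 1.730
v = 0.816 × 3×10⁸ = 2.448×10⁸ m/s
m = p/(γv) = 3.515×10⁹/(1.730 × 2.448×10⁸) = 8.300 kg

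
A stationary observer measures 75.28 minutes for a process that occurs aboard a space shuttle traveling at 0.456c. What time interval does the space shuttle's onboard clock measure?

Dilated time Δt = 75.28 minutes
γ = 1/√(1 - 0.456²) = 1.1236
Δt₀ = Δt/γ = 75.28/1.1236 = 67.00 minutes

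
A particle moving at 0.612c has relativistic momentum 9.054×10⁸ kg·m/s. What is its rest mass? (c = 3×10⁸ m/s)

γ = 1/√(1 - 0.612²) = 1.2644
v = 0.612 × 3×10⁸ = 1.836×10⁸ m/s
m = p/(γv) = 9.054×10⁸/(1.2644 × 1.836×10⁸) = 3.900 kg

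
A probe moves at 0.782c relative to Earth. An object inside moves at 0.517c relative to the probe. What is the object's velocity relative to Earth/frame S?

u = (u' + v)/(1 + u'v/c²)
Numerator: 0.517 + 0.782 = 1.299
Denominator: 1 + 0.404294 = 1.404294
u = 1.299/1.404294 = 0.9250c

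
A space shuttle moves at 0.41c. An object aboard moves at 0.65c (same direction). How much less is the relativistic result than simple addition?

Classical: u' + v = 0.65 + 0.41 = 1.06c
Relativistic: u = (0.65 + 0.41)/(1 + 0.2665) = 1.06/1.2665 = 0.8370c
Difference: 1.06 - 0.8370 = 0.2230c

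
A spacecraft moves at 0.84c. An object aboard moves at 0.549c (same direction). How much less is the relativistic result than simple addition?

Classical: u' + v = 0.549 + 0.84 = 1.389c
Relativistic: u = (0.549 + 0.84)/(1 + 0.46116) = 1.389/1.46116 = 0.9506c
Difference: 1.389 - 0.9506 = 0.4384c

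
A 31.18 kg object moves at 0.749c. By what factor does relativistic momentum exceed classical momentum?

p_rel = γmv, p_class = mv
Ratio = γ = 1/√(1 - 0.749²) = 1.509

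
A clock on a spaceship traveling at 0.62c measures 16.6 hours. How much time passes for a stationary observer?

Proper time Δt₀ = 16.6 hours
γ = 1/√(1 - 0.62²) = 1.2745
Δt = γΔt₀ = 1.2745 × 16.6 = 21.16 hours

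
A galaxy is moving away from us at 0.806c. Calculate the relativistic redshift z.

β = 0.806
(1+β)/(1-β) = 1.806/0.194 = 9.309
√(9.309) = 3.051
z = 3.051 - 1 = 2.051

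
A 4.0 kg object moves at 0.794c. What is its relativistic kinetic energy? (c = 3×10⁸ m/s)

γ = 1/√(1 - 0.794²) = 1.645
γ - 1 = 0.6450
KE = (γ-1)mc² = 0.6450 × 4.0 × (3×10⁸)² = 2.322×10¹⁷ J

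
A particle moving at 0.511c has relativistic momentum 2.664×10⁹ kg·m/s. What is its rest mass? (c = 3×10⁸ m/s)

γ = 1/√(1 - 0.511²) = 1.163
v = 0.511 × 3×10⁸ = 1.533×10⁸ m/s
m = p/(γv) = 2.664×10⁹/(1.163 × 1.533×10⁸) = 14.94 kg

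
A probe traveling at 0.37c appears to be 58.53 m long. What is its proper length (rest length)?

Contracted length L = 58.53 m
γ = 1/√(1 - 0.37²) = 1.0764
L₀ = γL = 1.0764 × 58.53 = 63.00 m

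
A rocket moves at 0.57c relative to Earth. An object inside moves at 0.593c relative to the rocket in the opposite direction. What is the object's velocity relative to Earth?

Object's velocity in rocket frame is u' = -0.593c
u = (u' + v)/(1 + u'v/c²) = (v - 0.593)/(1 - 0.593·v/c²)
Numerator: 0.57 - 0.593 = -0.023
Denominator: 1 - 0.33801 = 0.66199
u = -0.023/0.66199 = -0.03474c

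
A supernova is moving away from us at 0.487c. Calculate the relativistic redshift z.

β = 0.487
(1+β)/(1-β) = 1.487/0.513 = 2.8986
√(2.8986) = 1.7025
z = 1.7025 - 1 = 0.7025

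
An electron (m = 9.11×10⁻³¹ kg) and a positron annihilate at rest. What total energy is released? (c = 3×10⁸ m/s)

Both particles have the same rest mass, so total mass = 2m
E = 2m·c² = 2 × 9.11×10⁻³¹ × (3×10⁸)²
= 2 × 9.11×10⁻³¹ × 9×10¹⁶
= 1.640×10⁻¹³ J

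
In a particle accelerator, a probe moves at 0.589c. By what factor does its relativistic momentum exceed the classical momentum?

p_rel = γmv, p_class = mv
Ratio = γ = 1/√(1 - 0.589²)
= 1/√(0.653079) = 1.237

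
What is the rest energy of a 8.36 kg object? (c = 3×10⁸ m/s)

c² = (3×10⁸)² = 9.000×10¹⁶ m²/s²
E₀ = mc² = 8.36 × 9.000×10¹⁶ = 7.524×10¹⁷ J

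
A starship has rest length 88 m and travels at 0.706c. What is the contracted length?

Proper length L₀ = 88 m
γ = 1/√(1 - 0.706²) = 1.412
L = L₀/γ = 88/1.412 = 62.32 m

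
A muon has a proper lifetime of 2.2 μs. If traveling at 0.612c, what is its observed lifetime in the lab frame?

Proper lifetime τ₀ = 2.2 μs
γ = 1/√(1 - 0.612²) = 1.2644
τ = γτ₀ = 1.2644 × 2.2 μs = 2.782 μs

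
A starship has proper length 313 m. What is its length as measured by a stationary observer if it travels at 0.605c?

Proper length L₀ = 313 m
γ = 1/√(1 - 0.605²) = 1.256
L = L₀/γ = 313/1.256 = 249.2 m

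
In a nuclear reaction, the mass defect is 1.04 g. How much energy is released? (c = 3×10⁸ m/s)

Convert mass defect: Δm = 1.04 g = 0.00104 kg
E = Δm·c² = 0.00104 × (3×10⁸)²
= 0.00104 × 9×10¹⁶ = 9.360×10¹³ J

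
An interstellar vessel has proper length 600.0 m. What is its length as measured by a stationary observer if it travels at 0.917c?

Proper length L₀ = 600.0 m
γ = 1/√(1 - 0.917²) = 2.507
L = L₀/γ = 600.0/2.507 = 239.3 m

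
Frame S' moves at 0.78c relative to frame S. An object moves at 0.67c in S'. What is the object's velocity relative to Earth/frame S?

u = (u' + v)/(1 + u'v/c²)
Numerator: 0.67 + 0.78 = 1.45
Denominator: 1 + 0.5226 = 1.5226
u = 1.45/1.5226 = 0.9523c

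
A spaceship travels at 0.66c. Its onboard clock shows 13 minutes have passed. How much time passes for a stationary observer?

Proper time Δt₀ = 13 minutes
γ = 1/√(1 - 0.66²) = 1.331
Δt = γΔt₀ = 1.331 × 13 = 17.30 minutes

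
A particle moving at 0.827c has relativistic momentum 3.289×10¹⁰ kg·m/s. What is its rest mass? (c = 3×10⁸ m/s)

γ = 1/√(1 - 0.827²) = 1.7787
v = 0.827 × 3×10⁸ = 2.481×10⁸ m/s
m = p/(γv) = 3.289×10¹⁰/(1.7787 × 2.481×10⁸) = 74.53 kg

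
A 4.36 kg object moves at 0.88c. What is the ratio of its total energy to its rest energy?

E = γmc², E₀ = mc²
E/E₀ = γ = 1/√(1 - 0.88²) = 2.105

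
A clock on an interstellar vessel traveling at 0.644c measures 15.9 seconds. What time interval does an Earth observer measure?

Proper time Δt₀ = 15.9 seconds
γ = 1/√(1 - 0.644²) = 1.307
Δt = γΔt₀ = 1.307 × 15.9 = 20.78 seconds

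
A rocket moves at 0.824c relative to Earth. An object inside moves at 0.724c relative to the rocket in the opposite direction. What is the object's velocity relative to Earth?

Object's velocity in rocket frame is u' = -0.724c
u = (u' + v)/(1 + u'v/c²) = (v - 0.724)/(1 - 0.724·v/c²)
Numerator: 0.824 - 0.724 = 0.1
Denominator: 1 - 0.596576 = 0.403424
u = 0.1/0.403424 = 0.2479c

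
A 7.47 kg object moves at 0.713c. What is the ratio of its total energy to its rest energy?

E = γmc², E₀ = mc²
E/E₀ = γ = 1/√(1 - 0.713²) = 1.426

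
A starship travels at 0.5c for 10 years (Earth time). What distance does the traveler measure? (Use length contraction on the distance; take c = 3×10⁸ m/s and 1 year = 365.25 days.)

Earth distance: d = v × t = 0.5c × 10 yr = 4.734×10¹⁶ m
γ = 1.155
d' = d/γ = 4.734×10¹⁶/1.155 = 4.099×10¹⁶ m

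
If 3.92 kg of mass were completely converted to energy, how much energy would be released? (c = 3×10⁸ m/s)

Using E = mc²:
c² = (3×10⁸)² = 9×10¹⁶ m²/s²
E = 3.92 × 9×10¹⁶ = 3.528×10¹⁷ J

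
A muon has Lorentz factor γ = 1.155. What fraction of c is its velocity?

From γ = 1/√(1 - v²/c²):
1/γ² = 1/1.155² = 0.7496
v²/c² = 1 - 0.7496 = 0.2504
v/c = √(0.2504) = 0.5004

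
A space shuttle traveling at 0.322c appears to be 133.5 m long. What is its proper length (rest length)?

Contracted length L = 133.5 m
γ = 1/√(1 - 0.322²) = 1.056
L₀ = γL = 1.056 × 133.5 = 141.0 m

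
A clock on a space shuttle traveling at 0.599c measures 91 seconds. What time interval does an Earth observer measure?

Proper time Δt₀ = 91 seconds
γ = 1/√(1 - 0.599²) = 1.2488
Δt = γΔt₀ = 1.2488 × 91 = 113.6 seconds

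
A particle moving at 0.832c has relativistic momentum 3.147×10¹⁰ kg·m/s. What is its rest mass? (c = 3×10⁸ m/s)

γ = 1/√(1 - 0.832²) = 1.8025
v = 0.832 × 3×10⁸ = 2.496×10⁸ m/s
m = p/(γv) = 3.147×10¹⁰/(1.8025 × 2.496×10⁸) = 69.95 kg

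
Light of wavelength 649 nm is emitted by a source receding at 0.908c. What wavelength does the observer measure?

β = 0.908
Wavelength Doppler factor = √(1.908/0.092) = √(20.74) = 4.554
λ_obs = 649 × 4.554 = 2956 nm (redshift)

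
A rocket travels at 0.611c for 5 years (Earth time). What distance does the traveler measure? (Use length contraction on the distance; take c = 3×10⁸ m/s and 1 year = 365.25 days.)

Earth distance: d = v × t = 0.611c × 5 yr = 2.892×10¹⁶ m
γ = 1.263
d' = d/γ = 2.892×10¹⁶/1.263 = 2.290×10¹⁶ m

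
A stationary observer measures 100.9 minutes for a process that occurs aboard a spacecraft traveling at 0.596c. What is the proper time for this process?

Dilated time Δt = 100.9 minutes
γ = 1/√(1 - 0.596²) = 1.2454
Δt₀ = Δt/γ = 100.9/1.2454 = 81.02 minutes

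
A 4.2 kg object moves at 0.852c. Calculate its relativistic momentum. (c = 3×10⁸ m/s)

γ = 1/√(1 - 0.852²) = 1.910
v = 0.852 × 3×10⁸ = 2.556×10⁸ m/s
p = γmv = 1.910 × 4.2 × 2.556×10⁸ = 2.050×10⁹ kg·m/s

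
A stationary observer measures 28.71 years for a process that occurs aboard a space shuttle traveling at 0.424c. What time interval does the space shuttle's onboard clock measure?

Dilated time Δt = 28.71 years
γ = 1/√(1 - 0.424²) = 1.1042
Δt₀ = Δt/γ = 28.71/1.1042 = 26.00 years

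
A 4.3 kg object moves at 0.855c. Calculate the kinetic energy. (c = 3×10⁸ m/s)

γ = 1/√(1 - 0.855²) = 1.9282
γ - 1 = 0.9282
KE = (γ-1)mc² = 0.9282 × 4.3 × (3×10⁸)² = 3.592×10¹⁷ J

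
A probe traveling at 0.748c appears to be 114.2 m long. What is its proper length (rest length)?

Contracted length L = 114.2 m
γ = 1/√(1 - 0.748²) = 1.507
L₀ = γL = 1.507 × 114.2 = 172.1 m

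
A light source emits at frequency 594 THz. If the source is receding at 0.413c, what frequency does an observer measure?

β = v/c = 0.413
(1-β)/(1+β) = 0.587/1.413 = 0.41543
Doppler factor = √(0.41543) = 0.64454
f_obs = 594 × 0.64454 = 382.9 THz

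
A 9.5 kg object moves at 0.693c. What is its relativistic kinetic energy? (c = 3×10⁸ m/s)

γ = 1/√(1 - 0.693²) = 1.3871
γ - 1 = 0.3871
KE = (γ-1)mc² = 0.3871 × 9.5 × (3×10⁸)² = 3.310×10¹⁷ J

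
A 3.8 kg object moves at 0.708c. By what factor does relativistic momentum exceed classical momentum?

p_rel = γmv, p_class = mv
Ratio = γ = 1/√(1 - 0.708²) = 1.416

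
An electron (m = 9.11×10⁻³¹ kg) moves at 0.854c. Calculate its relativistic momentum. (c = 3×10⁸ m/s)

γ = 1/√(1 - 0.854²) = 1.922
v = 0.854 × 3×10⁸ = 2.562×10⁸ m/s
p = γmv = 1.922 × 9.11×10⁻³¹ × 2.562×10⁸ = 4.486×10⁻²² kg·m/s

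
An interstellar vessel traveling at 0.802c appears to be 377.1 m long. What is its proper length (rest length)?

Contracted length L = 377.1 m
γ = 1/√(1 - 0.802²) = 1.674
L₀ = γL = 1.674 × 377.1 = 631.3 m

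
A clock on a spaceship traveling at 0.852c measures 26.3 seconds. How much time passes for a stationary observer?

Proper time Δt₀ = 26.3 seconds
γ = 1/√(1 - 0.852²) = 1.910
Δt = γΔt₀ = 1.910 × 26.3 = 50.23 seconds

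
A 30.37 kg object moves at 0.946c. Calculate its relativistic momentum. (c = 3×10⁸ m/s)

γ = 1/√(1 - 0.946²) = 3.085
v = 0.946 × 3×10⁸ = 2.838×10⁸ m/s
p = γmv = 3.085 × 30.37 × 2.838×10⁸ = 2.659×10¹⁰ kg·m/s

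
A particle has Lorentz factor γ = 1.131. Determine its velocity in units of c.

From γ = 1/√(1 - v²/c²):
1/γ² = 1/1.131² = 0.78176
v²/c² = 1 - 0.78176 = 0.21824
v/c = √(0.21824) = 0.4672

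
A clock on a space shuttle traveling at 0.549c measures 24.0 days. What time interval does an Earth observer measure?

Proper time Δt₀ = 24.0 days
γ = 1/√(1 - 0.549²) = 1.1964
Δt = γΔt₀ = 1.1964 × 24.0 = 28.71 days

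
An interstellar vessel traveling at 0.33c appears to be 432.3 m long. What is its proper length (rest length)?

Contracted length L = 432.3 m
γ = 1/√(1 - 0.33²) = 1.05934
L₀ = γL = 1.05934 × 432.3 = 458.0 m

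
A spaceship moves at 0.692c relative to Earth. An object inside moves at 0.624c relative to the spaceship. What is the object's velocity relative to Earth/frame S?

u = (u' + v)/(1 + u'v/c²)
Numerator: 0.624 + 0.692 = 1.316
Denominator: 1 + 0.431808 = 1.431808
u = 1.316/1.431808 = 0.9191c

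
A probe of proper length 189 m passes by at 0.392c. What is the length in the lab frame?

Proper length L₀ = 189 m
γ = 1/√(1 - 0.392²) = 1.087
L = L₀/γ = 189/1.087 = 173.9 m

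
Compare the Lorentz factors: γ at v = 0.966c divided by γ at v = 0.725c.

γ₁ = 1/√(1 - 0.966²) = 3.868
γ₂ = 1/√(1 - 0.725²) = 1.452
γ₁/γ₂ = 3.868/1.452 = 2.664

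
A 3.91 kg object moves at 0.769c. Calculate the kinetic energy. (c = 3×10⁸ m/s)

γ = 1/√(1 - 0.769²) = 1.5643
γ - 1 = 0.5643
KE = (γ-1)mc² = 0.5643 × 3.91 × (3×10⁸)² = 1.986×10¹⁷ J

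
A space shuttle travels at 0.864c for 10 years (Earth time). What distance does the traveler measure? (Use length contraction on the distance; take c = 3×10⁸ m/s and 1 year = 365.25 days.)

Earth distance: d = v × t = 0.864c × 10 yr = 8.1797×10¹⁶ m
γ = 1.9861
d' = d/γ = 8.1797×10¹⁶/1.9861 = 4.118×10¹⁶ m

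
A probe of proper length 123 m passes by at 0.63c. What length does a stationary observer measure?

Proper length L₀ = 123 m
γ = 1/√(1 - 0.63²) = 1.2877
L = L₀/γ = 123/1.2877 = 95.52 m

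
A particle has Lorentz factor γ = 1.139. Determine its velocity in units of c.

From γ = 1/√(1 - v²/c²):
1/γ² = 1/1.139² = 0.7708
v²/c² = 1 - 0.7708 = 0.2292
v/c = √(0.2292) = 0.4787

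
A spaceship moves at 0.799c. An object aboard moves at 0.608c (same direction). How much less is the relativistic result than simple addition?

Classical: u' + v = 0.608 + 0.799 = 1.407c
Relativistic: u = (0.608 + 0.799)/(1 + 0.485792) = 1.407/1.485792 = 0.9470c
Difference: 1.407 - 0.9470 = 0.4600c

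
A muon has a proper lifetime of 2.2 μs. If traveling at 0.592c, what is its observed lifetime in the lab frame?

Proper lifetime τ₀ = 2.2 μs
γ = 1/√(1 - 0.592²) = 1.241
τ = γτ₀ = 1.241 × 2.2 μs = 2.730 μs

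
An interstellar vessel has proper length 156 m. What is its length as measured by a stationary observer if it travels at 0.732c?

Proper length L₀ = 156 m
γ = 1/√(1 - 0.732²) = 1.468
L = L₀/γ = 156/1.468 = 106.3 m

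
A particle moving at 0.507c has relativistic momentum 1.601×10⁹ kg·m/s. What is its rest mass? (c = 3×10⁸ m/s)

γ = 1/√(1 - 0.507²) = 1.1602
v = 0.507 × 3×10⁸ = 1.521×10⁸ m/s
m = p/(γv) = 1.601×10⁹/(1.1602 × 1.521×10⁸) = 9.073 kg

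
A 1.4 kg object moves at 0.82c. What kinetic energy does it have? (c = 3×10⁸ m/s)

γ = 1/√(1 - 0.82²) = 1.74714
γ - 1 = 0.74714
KE = (γ-1)mc² = 0.74714 × 1.4 × (3×10⁸)² = 9.414×10¹⁶ J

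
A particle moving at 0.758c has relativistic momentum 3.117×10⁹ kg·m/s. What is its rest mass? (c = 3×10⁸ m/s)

γ = 1/√(1 - 0.758²) = 1.533
v = 0.758 × 3×10⁸ = 2.274×10⁸ m/s
m = p/(γv) = 3.117×10⁹/(1.533 × 2.274×10⁸) = 8.941 kg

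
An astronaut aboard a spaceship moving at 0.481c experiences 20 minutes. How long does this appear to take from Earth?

Proper time Δt₀ = 20 minutes
γ = 1/√(1 - 0.481²) = 1.1406
Δt = γΔt₀ = 1.1406 × 20 = 22.81 minutes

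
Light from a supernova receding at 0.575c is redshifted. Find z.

β = 0.575
(1+β)/(1-β) = 1.575/0.425 = 3.706
√(3.706) = 1.9251
z = 1.9251 - 1 = 0.9251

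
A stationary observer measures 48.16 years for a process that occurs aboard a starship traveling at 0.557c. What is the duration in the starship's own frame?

Dilated time Δt = 48.16 years
γ = 1/√(1 - 0.557²) = 1.204
Δt₀ = Δt/γ = 48.16/1.204 = 40.00 years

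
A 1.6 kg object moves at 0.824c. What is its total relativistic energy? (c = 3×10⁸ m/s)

γ = 1/√(1 - 0.824²) = 1.765
mc² = 1.6 × (3×10⁸)² = 1.440×10¹⁷ J
E = γmc² = 1.765 × 1.440×10¹⁷ = 2.542×10¹⁷ J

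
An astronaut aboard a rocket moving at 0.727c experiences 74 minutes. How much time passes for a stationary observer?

Proper time Δt₀ = 74 minutes
γ = 1/√(1 - 0.727²) = 1.4564
Δt = γΔt₀ = 1.4564 × 74 = 107.8 minutes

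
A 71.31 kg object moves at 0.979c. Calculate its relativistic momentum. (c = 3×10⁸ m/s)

γ = 1/√(1 - 0.979²) = 4.905
v = 0.979 × 3×10⁸ = 2.937×10⁸ m/s
p = γmv = 4.905 × 71.31 × 2.937×10⁸ = 1.027×10¹¹ kg·m/s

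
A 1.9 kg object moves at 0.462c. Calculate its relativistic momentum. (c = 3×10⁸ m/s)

γ = 1/√(1 - 0.462²) = 1.1275
v = 0.462 × 3×10⁸ = 1.386×10⁸ m/s
p = γmv = 1.1275 × 1.9 × 1.386×10⁸ = 2.969×10⁸ kg·m/s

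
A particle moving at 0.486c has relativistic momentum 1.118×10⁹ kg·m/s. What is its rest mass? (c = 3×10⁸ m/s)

γ = 1/√(1 - 0.486²) = 1.1442
v = 0.486 × 3×10⁸ = 1.458×10⁸ m/s
m = p/(γv) = 1.118×10⁹/(1.1442 × 1.458×10⁸) = 6.702 kg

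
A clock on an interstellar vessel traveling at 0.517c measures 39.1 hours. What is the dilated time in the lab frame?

Proper time Δt₀ = 39.1 hours
γ = 1/√(1 - 0.517²) = 1.1682
Δt = γΔt₀ = 1.1682 × 39.1 = 45.68 hours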